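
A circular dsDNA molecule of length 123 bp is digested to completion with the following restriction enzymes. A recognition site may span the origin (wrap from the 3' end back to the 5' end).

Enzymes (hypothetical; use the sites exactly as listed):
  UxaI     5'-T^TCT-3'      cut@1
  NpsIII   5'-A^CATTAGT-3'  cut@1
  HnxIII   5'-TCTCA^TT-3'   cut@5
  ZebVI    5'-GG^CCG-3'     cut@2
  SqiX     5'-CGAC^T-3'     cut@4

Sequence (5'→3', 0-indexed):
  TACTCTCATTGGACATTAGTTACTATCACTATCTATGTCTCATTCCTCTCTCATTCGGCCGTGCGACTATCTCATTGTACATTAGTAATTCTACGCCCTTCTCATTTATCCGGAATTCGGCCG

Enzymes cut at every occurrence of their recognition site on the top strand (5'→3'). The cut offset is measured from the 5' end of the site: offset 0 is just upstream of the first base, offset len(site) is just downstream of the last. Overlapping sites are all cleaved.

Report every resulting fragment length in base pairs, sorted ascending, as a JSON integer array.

Scan for sites:
  UxaI (TTCT, off=1): starts [88, 98] → cuts [89, 99]
  NpsIII (ACATTAGT, off=1): starts [12, 78] → cuts [13, 79]
  HnxIII (TCTCATT, off=5): starts [3, 37, 48, 69, 99] → cuts [8, 42, 53, 74, 104]
  ZebVI (GGCCG, off=2): starts [56, 118] → cuts [58, 120]
  SqiX (CGACT, off=4): starts [63] → cuts [67]

All cut coordinates (distinct, sorted): [8, 13, 42, 53, 58, 67, 74, 79, 89, 99, 104, 120]

Fragment lengths:
  8→13: 5 bp
  13→42: 29 bp
  42→53: 11 bp
  53→58: 5 bp
  58→67: 9 bp
  67→74: 7 bp
  74→79: 5 bp
  79→89: 10 bp
  89→99: 10 bp
  99→104: 5 bp
  104→120: 16 bp
  120→8 (wrap): 123-120+8 = 11 bp

[5,5,5,5,7,9,10,10,11,11,16,29]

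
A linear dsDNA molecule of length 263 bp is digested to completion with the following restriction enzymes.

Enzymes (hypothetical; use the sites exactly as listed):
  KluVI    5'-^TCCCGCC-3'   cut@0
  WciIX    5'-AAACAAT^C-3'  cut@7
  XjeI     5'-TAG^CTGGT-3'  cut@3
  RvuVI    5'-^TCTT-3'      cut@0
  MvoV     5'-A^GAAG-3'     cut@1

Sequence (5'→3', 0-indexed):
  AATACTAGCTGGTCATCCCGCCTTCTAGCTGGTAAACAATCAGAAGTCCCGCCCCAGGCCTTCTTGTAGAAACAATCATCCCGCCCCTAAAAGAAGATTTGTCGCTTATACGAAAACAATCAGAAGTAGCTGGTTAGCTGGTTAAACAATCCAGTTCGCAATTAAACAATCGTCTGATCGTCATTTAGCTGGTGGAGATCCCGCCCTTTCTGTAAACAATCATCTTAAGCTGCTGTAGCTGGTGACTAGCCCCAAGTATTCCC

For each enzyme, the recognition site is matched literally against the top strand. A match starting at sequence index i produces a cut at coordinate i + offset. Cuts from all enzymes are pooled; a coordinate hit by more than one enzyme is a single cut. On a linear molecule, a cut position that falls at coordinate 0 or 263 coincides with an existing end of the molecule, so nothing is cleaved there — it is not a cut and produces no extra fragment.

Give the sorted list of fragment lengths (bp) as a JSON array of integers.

Site scan:
  KluVI (TCCCGCC, off=0): starts [15, 46, 78, 198] → cuts [15, 46, 78, 198]
  WciIX (AAACAATC, off=7): starts [33, 69, 113, 143, 163, 213] → cuts [40, 76, 120, 150, 170, 220]
  XjeI (TAGCTGGT, off=3): starts [5, 25, 126, 134, 185, 235] → cuts [8, 28, 129, 137, 188, 238]
  RvuVI (TCTT, off=0): starts [61, 222] → cuts [61, 222]
  MvoV (AGAAG, off=1): starts [41, 91, 121] → cuts [42, 92, 122]

All cut coordinates (distinct, sorted): [8, 15, 28, 40, 42, 46, 61, 76, 78, 92, 120, 122, 129, 137, 150, 170, 188, 198, 220, 222, 238]

Fragments:
  [0,8): 8 bp
  [8,15): 7 bp
  [15,28): 13 bp
  [28,40): 12 bp
  [40,42): 2 bp
  [42,46): 4 bp
  [46,61): 15 bp
  [61,76): 15 bp
  [76,78): 2 bp
  [78,92): 14 bp
  [92,120): 28 bp
  [120,122): 2 bp
  [122,129): 7 bp
  [129,137): 8 bp
  [137,150): 13 bp
  [150,170): 20 bp
  [170,188): 18 bp
  [188,198): 10 bp
  [198,220): 22 bp
  [220,222): 2 bp
  [222,238): 16 bp
  [238,263): 25 bp

[2,2,2,2,4,7,7,8,8,10,12,13,13,14,15,15,16,18,20,22,25,28]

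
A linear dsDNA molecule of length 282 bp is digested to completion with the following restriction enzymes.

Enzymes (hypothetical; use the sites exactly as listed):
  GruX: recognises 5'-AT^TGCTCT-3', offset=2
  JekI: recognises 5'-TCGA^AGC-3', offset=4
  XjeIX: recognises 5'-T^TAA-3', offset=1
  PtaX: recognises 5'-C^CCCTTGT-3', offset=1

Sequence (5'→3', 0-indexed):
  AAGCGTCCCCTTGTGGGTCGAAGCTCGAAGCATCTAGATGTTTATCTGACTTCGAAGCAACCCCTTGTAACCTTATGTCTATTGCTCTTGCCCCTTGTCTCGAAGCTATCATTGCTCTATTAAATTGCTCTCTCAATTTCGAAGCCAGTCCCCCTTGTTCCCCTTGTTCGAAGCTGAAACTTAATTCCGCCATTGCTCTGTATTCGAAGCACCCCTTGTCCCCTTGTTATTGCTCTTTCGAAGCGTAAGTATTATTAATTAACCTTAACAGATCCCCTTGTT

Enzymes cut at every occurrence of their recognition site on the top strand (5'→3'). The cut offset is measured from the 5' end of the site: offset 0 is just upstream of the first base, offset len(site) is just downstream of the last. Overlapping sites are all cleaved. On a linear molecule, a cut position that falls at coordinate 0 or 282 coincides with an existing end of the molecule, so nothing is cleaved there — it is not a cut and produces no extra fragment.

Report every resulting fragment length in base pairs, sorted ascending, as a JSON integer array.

Scan for sites:
  GruX (ATTGCTCT, off=2): starts [80, 110, 123, 191, 228] → cuts [82, 112, 125, 193, 230]
  JekI (TCGAAGC, off=4): starts [17, 24, 51, 99, 138, 167, 203, 237] → cuts [21, 28, 55, 103, 142, 171, 207, 241]
  XjeIX (TTAA, off=1): starts [119, 180, 254, 258, 264] → cuts [120, 181, 255, 259, 265]
  PtaX (CCCCTTGT, off=1): starts [6, 60, 90, 150, 159, 211, 219, 273] → cuts [7, 61, 91, 151, 160, 212, 220, 274]

All cut coordinates (distinct, sorted): [7, 21, 28, 55, 61, 82, 91, 103, 112, 120, 125, 142, 151, 160, 171, 181, 193, 207, 212, 220, 230, 241, 255, 259, 265, 274]

Fragments:
  [0,7): 7 bp
  [7,21): 14 bp
  [21,28): 7 bp
  [28,55): 27 bp
  [55,61): 6 bp
  [61,82): 21 bp
  [82,91): 9 bp
  [91,103): 12 bp
  [103,112): 9 bp
  [112,120): 8 bp
  [120,125): 5 bp
  [125,142): 17 bp
  [142,151): 9 bp
  [151,160): 9 bp
  [160,171): 11 bp
  [171,181): 10 bp
  [181,193): 12 bp
  [193,207): 14 bp
  [207,212): 5 bp
  [212,220): 8 bp
  [220,230): 10 bp
  [230,241): 11 bp
  [241,255): 14 bp
  [255,259): 4 bp
  [259,265): 6 bp
  [265,274): 9 bp
  [274,282): 8 bp

[4,5,5,6,6,7,7,8,8,8,9,9,9,9,9,10,10,11,11,12,12,14,14,14,17,21,27]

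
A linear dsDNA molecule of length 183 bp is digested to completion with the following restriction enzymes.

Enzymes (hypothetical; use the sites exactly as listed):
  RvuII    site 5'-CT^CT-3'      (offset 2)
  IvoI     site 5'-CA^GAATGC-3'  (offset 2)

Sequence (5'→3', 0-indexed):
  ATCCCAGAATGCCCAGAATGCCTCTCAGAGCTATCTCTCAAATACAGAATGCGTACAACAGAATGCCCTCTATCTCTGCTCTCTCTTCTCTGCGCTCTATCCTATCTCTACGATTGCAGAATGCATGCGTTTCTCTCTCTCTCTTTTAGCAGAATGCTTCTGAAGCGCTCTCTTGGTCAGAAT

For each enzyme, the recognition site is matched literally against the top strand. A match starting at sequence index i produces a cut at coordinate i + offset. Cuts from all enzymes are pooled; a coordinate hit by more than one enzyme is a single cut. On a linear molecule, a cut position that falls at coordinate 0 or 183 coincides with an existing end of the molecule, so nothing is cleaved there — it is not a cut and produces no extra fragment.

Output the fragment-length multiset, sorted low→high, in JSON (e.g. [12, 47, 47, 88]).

[2,2,2,2,2,2,2,5,5,6,6,7,8,9,9,9,10,11,11,12,13,14,16,18]

Scan for sites:
  RvuII (CTCT, off=2): starts [21, 34, 67, 73, 78, 80, 82, 87, 94, 105, 132, 134, 136, 138, 140, 167, 169] → cuts [23, 36, 69, 75, 80, 82, 84, 89, 96, 107, 134, 136, 138, 140, 142, 169, 171]
  IvoI (CAGAATGC, off=2): starts [4, 13, 44, 58, 116, 149] → cuts [6, 15, 46, 60, 118, 151]

Pooled cuts: [6, 15, 23, 36, 46, 60, 69, 75, 80, 82, 84, 89, 96, 107, 118, 134, 136, 138, 140, 142, 151, 169, 171]

Fragment lengths:
  [0,6): 6 bp
  [6,15): 9 bp
  [15,23): 8 bp
  [23,36): 13 bp
  [36,46): 10 bp
  [46,60): 14 bp
  [60,69): 9 bp
  [69,75): 6 bp
  [75,80): 5 bp
  [80,82): 2 bp
  [82,84): 2 bp
  [84,89): 5 bp
  [89,96): 7 bp
  [96,107): 11 bp
  [107,118): 11 bp
  [118,134): 16 bp
  [134,136): 2 bp
  [136,138): 2 bp
  [138,140): 2 bp
  [140,142): 2 bp
  [142,151): 9 bp
  [151,169): 18 bp
  [169,171): 2 bp
  [171,183): 12 bp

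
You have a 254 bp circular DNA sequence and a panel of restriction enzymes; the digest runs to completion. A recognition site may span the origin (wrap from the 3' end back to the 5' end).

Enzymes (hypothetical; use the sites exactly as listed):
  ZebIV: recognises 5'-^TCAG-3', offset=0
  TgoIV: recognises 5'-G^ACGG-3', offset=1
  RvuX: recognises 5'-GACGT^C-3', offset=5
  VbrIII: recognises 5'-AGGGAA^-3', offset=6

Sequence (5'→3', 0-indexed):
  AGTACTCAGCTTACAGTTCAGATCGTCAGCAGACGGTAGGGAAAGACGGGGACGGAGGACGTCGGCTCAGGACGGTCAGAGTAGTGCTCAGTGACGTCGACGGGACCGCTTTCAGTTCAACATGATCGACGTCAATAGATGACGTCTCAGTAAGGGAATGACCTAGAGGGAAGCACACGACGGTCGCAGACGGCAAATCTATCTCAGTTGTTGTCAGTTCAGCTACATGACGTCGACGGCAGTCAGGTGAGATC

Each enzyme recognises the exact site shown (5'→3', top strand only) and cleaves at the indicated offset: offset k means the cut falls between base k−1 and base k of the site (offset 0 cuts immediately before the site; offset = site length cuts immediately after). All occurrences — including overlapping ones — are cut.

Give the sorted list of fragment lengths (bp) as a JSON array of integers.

[1,2,2,2,4,4,5,5,6,7,7,7,7,8,10,10,10,10,11,11,12,12,12,12,13,14,14,15,21]

Per-enzyme occurrences:
  ZebIV (TCAG, off=0): starts [5, 17, 25, 66, 75, 87, 111, 146, 203, 213, 218, 242, 252] → cuts [5, 17, 25, 66, 75, 87, 111, 146, 203, 213, 218, 242, 252]
  TgoIV (GACGG, off=1): starts [31, 44, 50, 70, 98, 178, 188, 234] → cuts [32, 45, 51, 71, 99, 179, 189, 235]
  RvuX (GACGTC, off=5): starts [57, 92, 127, 140, 228] → cuts [62, 97, 132, 145, 233]
  VbrIII (AGGGAA, off=6): starts [37, 152, 166] → cuts [43, 158, 172]

Pooled cuts: [5, 17, 25, 32, 43, 45, 51, 62, 66, 71, 75, 87, 97, 99, 111, 132, 145, 146, 158, 172, 179, 189, 203, 213, 218, 233, 235, 242, 252]

Fragment lengths:
  5→17: 12 bp
  17→25: 8 bp
  25→32: 7 bp
  32→43: 11 bp
  43→45: 2 bp
  45→51: 6 bp
  51→62: 11 bp
  62→66: 4 bp
  66→71: 5 bp
  71→75: 4 bp
  75→87: 12 bp
  87→97: 10 bp
  97→99: 2 bp
  99→111: 12 bp
  111→132: 21 bp
  132→145: 13 bp
  145→146: 1 bp
  146→158: 12 bp
  158→172: 14 bp
  172→179: 7 bp
  179→189: 10 bp
  189→203: 14 bp
  203→213: 10 bp
  213→218: 5 bp
  218→233: 15 bp
  233→235: 2 bp
  235→242: 7 bp
  242→252: 10 bp
  252→5 (wrap): 254-252+5 = 7 bp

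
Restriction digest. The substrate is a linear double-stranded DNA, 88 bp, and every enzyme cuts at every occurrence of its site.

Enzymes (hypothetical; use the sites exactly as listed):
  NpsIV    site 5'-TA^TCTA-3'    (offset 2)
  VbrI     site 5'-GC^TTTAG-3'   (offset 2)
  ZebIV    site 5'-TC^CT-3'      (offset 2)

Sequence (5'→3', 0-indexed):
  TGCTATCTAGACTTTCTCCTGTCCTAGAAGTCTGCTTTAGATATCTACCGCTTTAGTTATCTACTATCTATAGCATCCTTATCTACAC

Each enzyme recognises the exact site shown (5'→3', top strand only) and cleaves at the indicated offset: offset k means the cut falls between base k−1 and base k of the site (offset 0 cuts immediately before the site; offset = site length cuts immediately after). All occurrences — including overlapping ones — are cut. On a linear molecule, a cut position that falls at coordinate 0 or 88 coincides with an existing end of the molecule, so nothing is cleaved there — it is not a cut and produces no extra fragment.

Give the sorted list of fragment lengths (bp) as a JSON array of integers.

Scan for sites:
  NpsIV TATCTA/2: at [3, 41, 57, 64, 79] ⇒ [5, 43, 59, 66, 81]
  VbrI GCTTTAG/2: at [33, 49] ⇒ [35, 51]
  ZebIV TCCT/2: at [16, 21, 75] ⇒ [18, 23, 77]

All cut coordinates (distinct, sorted): [5, 18, 23, 35, 43, 51, 59, 66, 77, 81]

Fragments:
  [0,5): 5 bp
  [5,18): 13 bp
  [18,23): 5 bp
  [23,35): 12 bp
  [35,43): 8 bp
  [43,51): 8 bp
  [51,59): 8 bp
  [59,66): 7 bp
  [66,77): 11 bp
  [77,81): 4 bp
  [81,88): 7 bp

[4,5,5,7,7,8,8,8,11,12,13]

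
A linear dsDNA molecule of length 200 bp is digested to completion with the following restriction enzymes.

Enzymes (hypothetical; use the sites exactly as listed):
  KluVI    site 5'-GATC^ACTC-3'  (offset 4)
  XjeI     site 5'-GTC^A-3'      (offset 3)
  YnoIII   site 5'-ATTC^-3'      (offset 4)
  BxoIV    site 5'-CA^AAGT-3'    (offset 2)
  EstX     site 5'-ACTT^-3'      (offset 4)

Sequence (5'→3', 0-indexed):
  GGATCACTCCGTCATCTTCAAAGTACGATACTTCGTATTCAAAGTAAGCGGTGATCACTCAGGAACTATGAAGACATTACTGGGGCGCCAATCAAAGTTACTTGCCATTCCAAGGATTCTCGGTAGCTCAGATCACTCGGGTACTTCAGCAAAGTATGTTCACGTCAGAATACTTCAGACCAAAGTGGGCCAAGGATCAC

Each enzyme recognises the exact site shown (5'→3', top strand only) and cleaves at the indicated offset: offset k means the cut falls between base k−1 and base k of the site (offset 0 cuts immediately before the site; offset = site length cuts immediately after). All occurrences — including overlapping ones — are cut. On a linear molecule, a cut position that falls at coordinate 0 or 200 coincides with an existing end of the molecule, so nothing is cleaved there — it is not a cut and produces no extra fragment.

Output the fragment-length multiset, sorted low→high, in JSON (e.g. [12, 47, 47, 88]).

[1,5,5,7,7,7,7,8,9,9,9,12,13,15,15,15,18,38]

Per-enzyme occurrences:
  KluVI GATCACTC/4: at [1, 52, 130] ⇒ [5, 56, 134]
  XjeI GTCA/3: at [10, 163] ⇒ [13, 166]
  YnoIII ATTC/4: at [36, 106, 115] ⇒ [40, 110, 119]
  BxoIV CAAAGT/2: at [18, 39, 92, 149, 180] ⇒ [20, 41, 94, 151, 182]
  EstX ACTT/4: at [29, 99, 142, 171] ⇒ [33, 103, 146, 175]

Pooled cuts: [5, 13, 20, 33, 40, 41, 56, 94, 103, 110, 119, 134, 146, 151, 166, 175, 182]

Fragment lengths:
  [0,5): 5 bp
  [5,13): 8 bp
  [13,20): 7 bp
  [20,33): 13 bp
  [33,40): 7 bp
  [40,41): 1 bp
  [41,56): 15 bp
  [56,94): 38 bp
  [94,103): 9 bp
  [103,110): 7 bp
  [110,119): 9 bp
  [119,134): 15 bp
  [134,146): 12 bp
  [146,151): 5 bp
  [151,166): 15 bp
  [166,175): 9 bp
  [175,182): 7 bp
  [182,200): 18 bp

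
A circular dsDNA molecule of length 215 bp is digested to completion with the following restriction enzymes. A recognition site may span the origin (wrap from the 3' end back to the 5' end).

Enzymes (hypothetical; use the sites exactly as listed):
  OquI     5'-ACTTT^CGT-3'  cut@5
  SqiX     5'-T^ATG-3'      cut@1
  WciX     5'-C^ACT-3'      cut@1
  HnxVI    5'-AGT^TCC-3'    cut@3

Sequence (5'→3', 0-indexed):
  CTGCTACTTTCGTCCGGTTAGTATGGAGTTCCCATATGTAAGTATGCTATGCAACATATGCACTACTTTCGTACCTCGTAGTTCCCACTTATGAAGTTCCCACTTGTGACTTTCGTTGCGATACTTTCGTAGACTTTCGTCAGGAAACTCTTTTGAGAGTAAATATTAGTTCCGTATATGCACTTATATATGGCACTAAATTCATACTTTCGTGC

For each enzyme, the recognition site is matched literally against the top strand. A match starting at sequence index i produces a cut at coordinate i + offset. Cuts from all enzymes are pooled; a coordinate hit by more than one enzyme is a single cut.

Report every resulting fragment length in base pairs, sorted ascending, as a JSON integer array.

Site scan:
  OquI (ACTTTCGT, off=5): starts [5, 64, 108, 122, 132, 205] → cuts [10, 69, 113, 127, 137, 210]
  SqiX (TATG, off=1): starts [21, 34, 42, 47, 56, 89, 176, 188] → cuts [22, 35, 43, 48, 57, 90, 177, 189]
  WciX (CACT, off=1): starts [60, 85, 100, 180, 193] → cuts [61, 86, 101, 181, 194]
  HnxVI (AGTTCC, off=3): starts [26, 79, 94, 167] → cuts [29, 82, 97, 170]

All cut coordinates (distinct, sorted): [10, 22, 29, 35, 43, 48, 57, 61, 69, 82, 86, 90, 97, 101, 113, 127, 137, 170, 177, 181, 189, 194, 210]

Fragments:
  10→22: 12 bp
  22→29: 7 bp
  29→35: 6 bp
  35→43: 8 bp
  43→48: 5 bp
  48→57: 9 bp
  57→61: 4 bp
  61→69: 8 bp
  69→82: 13 bp
  82→86: 4 bp
  86→90: 4 bp
  90→97: 7 bp
  97→101: 4 bp
  101→113: 12 bp
  113→127: 14 bp
  127→137: 10 bp
  137→170: 33 bp
  170→177: 7 bp
  177→181: 4 bp
  181→189: 8 bp
  189→194: 5 bp
  194→210: 16 bp
  210→10 (wrap): 215-210+10 = 15 bp

[4,4,4,4,4,5,5,6,7,7,7,8,8,8,9,10,12,12,13,14,15,16,33]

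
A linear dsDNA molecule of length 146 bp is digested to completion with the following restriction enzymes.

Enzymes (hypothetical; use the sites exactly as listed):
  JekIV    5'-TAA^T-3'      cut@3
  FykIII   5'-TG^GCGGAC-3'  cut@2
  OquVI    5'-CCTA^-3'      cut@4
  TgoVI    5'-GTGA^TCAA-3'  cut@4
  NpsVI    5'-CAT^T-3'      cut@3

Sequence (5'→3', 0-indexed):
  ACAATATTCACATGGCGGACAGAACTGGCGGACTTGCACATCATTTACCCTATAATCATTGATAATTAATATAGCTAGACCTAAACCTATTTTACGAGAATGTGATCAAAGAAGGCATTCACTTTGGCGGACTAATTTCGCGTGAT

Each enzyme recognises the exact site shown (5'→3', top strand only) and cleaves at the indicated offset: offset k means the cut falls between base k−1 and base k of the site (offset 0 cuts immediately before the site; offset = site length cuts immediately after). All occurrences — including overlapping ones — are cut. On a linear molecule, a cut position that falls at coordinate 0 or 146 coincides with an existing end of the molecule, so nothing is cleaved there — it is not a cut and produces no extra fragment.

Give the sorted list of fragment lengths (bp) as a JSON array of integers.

Scan for sites:
  JekIV (TAAT, off=3): starts [52, 62, 66, 132] → cuts [55, 65, 69, 135]
  FykIII (TGGCGGAC, off=2): starts [12, 25, 124] → cuts [14, 27, 126]
  OquVI (CCTA, off=4): starts [48, 79, 85] → cuts [52, 83, 89]
  TgoVI (GTGATCAA, off=4): starts [101] → cuts [105]
  NpsVI (CATT, off=3): starts [41, 56, 115] → cuts [44, 59, 118]

All cut coordinates (distinct, sorted): [14, 27, 44, 52, 55, 59, 65, 69, 83, 89, 105, 118, 126, 135]

Fragments:
  [0,14): 14 bp
  [14,27): 13 bp
  [27,44): 17 bp
  [44,52): 8 bp
  [52,55): 3 bp
  [55,59): 4 bp
  [59,65): 6 bp
  [65,69): 4 bp
  [69,83): 14 bp
  [83,89): 6 bp
  [89,105): 16 bp
  [105,118): 13 bp
  [118,126): 8 bp
  [126,135): 9 bp
  [135,146): 11 bp

[3,4,4,6,6,8,8,9,11,13,13,14,14,16,17]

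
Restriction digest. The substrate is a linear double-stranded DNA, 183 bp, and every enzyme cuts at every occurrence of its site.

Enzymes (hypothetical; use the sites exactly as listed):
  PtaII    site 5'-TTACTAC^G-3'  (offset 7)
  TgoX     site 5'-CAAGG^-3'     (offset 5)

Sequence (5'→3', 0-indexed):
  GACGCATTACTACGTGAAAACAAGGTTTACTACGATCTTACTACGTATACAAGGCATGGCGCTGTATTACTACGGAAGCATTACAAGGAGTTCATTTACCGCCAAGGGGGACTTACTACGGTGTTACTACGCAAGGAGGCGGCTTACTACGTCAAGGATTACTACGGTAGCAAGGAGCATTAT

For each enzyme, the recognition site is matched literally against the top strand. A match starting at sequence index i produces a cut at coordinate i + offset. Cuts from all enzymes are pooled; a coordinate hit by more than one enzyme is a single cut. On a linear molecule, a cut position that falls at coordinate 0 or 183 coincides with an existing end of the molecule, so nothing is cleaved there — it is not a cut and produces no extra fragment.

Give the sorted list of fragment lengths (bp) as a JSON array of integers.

[6,7,8,8,8,10,10,11,11,12,12,13,14,15,19,19]

Per-enzyme occurrences:
  PtaII (TTACTACG, off=7): starts [6, 26, 37, 66, 112, 123, 143, 158] → cuts [13, 33, 44, 73, 119, 130, 150, 165]
  TgoX (CAAGG, off=5): starts [20, 49, 83, 102, 131, 152, 170] → cuts [25, 54, 88, 107, 136, 157, 175]

Pooled cuts: [13, 25, 33, 44, 54, 73, 88, 107, 119, 130, 136, 150, 157, 165, 175]

Fragments:
  [0,13): 13 bp
  [13,25): 12 bp
  [25,33): 8 bp
  [33,44): 11 bp
  [44,54): 10 bp
  [54,73): 19 bp
  [73,88): 15 bp
  [88,107): 19 bp
  [107,119): 12 bp
  [119,130): 11 bp
  [130,136): 6 bp
  [136,150): 14 bp
  [150,157): 7 bp
  [157,165): 8 bp
  [165,175): 10 bp
  [175,183): 8 bp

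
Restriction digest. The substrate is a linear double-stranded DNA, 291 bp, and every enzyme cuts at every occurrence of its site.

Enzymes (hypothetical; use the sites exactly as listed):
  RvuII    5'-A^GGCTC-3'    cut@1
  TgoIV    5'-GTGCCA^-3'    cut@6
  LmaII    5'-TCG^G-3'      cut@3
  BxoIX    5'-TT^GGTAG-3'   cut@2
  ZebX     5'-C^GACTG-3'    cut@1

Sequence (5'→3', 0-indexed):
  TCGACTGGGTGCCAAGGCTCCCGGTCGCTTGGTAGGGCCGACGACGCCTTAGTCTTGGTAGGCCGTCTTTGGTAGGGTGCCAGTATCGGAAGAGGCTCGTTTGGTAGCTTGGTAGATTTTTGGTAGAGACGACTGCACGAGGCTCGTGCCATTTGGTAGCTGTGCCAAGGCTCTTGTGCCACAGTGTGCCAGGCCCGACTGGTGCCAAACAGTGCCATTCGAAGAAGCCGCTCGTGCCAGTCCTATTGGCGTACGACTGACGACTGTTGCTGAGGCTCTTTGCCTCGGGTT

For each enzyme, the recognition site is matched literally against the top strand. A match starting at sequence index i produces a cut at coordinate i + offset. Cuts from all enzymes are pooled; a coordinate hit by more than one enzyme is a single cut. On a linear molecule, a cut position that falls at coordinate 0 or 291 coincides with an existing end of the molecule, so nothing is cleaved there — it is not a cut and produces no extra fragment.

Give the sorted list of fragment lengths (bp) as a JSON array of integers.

Site scan:
  RvuII (AGGCTC, off=1): starts [14, 92, 139, 167, 272] → cuts [15, 93, 140, 168, 273]
  TgoIV (GTGCCA, off=6): starts [8, 76, 145, 161, 175, 185, 201, 211, 233] → cuts [14, 82, 151, 167, 181, 191, 207, 217, 239]
  LmaII (TCGG, off=3): starts [85, 284] → cuts [88, 287]
  BxoIX (TTGGTAG, off=2): starts [28, 54, 68, 100, 108, 119, 152] → cuts [30, 56, 70, 102, 110, 121, 154]
  ZebX (CGACTG, off=1): starts [1, 129, 195, 253, 260] → cuts [2, 130, 196, 254, 261]

All cut coordinates (distinct, sorted): [2, 14, 15, 30, 56, 70, 82, 88, 93, 102, 110, 121, 130, 140, 151, 154, 167, 168, 181, 191, 196, 207, 217, 239, 254, 261, 273, 287]

Fragments:
  [0,2): 2 bp
  [2,14): 12 bp
  [14,15): 1 bp
  [15,30): 15 bp
  [30,56): 26 bp
  [56,70): 14 bp
  [70,82): 12 bp
  [82,88): 6 bp
  [88,93): 5 bp
  [93,102): 9 bp
  [102,110): 8 bp
  [110,121): 11 bp
  [121,130): 9 bp
  [130,140): 10 bp
  [140,151): 11 bp
  [151,154): 3 bp
  [154,167): 13 bp
  [167,168): 1 bp
  [168,181): 13 bp
  [181,191): 10 bp
  [191,196): 5 bp
  [196,207): 11 bp
  [207,217): 10 bp
  [217,239): 22 bp
  [239,254): 15 bp
  [254,261): 7 bp
  [261,273): 12 bp
  [273,287): 14 bp
  [287,291): 4 bp

[1,1,2,3,4,5,5,6,7,8,9,9,10,10,10,11,11,11,12,12,12,13,13,14,14,15,15,22,26]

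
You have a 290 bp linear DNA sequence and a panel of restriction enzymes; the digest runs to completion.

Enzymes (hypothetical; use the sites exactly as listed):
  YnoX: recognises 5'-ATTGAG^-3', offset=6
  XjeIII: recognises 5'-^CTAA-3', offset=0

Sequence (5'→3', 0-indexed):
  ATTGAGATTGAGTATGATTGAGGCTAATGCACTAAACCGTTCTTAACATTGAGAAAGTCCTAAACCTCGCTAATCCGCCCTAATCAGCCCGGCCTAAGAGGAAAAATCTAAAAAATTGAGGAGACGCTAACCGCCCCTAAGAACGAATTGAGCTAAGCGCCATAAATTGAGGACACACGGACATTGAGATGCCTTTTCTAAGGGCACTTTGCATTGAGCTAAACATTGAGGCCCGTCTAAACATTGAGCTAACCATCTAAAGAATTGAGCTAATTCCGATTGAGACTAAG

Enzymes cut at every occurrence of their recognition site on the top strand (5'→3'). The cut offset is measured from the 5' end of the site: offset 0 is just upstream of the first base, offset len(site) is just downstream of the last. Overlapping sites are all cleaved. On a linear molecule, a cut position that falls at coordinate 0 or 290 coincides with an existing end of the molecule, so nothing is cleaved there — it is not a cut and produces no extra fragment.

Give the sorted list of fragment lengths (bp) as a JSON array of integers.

Scan for sites:
  YnoX ATTGAG/6: at [0, 6, 16, 47, 114, 146, 165, 182, 212, 224, 242, 263, 278] ⇒ [6, 12, 22, 53, 120, 152, 171, 188, 218, 230, 248, 269, 284]
  XjeIII CTAA/0: at [23, 31, 59, 69, 79, 93, 107, 126, 136, 152, 197, 218, 236, 248, 256, 269, 285] ⇒ [23, 31, 59, 69, 79, 93, 107, 126, 136, 152, 197, 218, 236, 248, 256, 269, 285]

Pooled cuts: [6, 12, 22, 23, 31, 53, 59, 69, 79, 93, 107, 120, 126, 136, 152, 171, 188, 197, 218, 230, 236, 248, 256, 269, 284, 285]

Fragment lengths:
  [0,6): 6 bp
  [6,12): 6 bp
  [12,22): 10 bp
  [22,23): 1 bp
  [23,31): 8 bp
  [31,53): 22 bp
  [53,59): 6 bp
  [59,69): 10 bp
  [69,79): 10 bp
  [79,93): 14 bp
  [93,107): 14 bp
  [107,120): 13 bp
  [120,126): 6 bp
  [126,136): 10 bp
  [136,152): 16 bp
  [152,171): 19 bp
  [171,188): 17 bp
  [188,197): 9 bp
  [197,218): 21 bp
  [218,230): 12 bp
  [230,236): 6 bp
  [236,248): 12 bp
  [248,256): 8 bp
  [256,269): 13 bp
  [269,284): 15 bp
  [284,285): 1 bp
  [285,290): 5 bp

[1,1,5,6,6,6,6,6,8,8,9,10,10,10,10,12,12,13,13,14,14,15,16,17,19,21,22]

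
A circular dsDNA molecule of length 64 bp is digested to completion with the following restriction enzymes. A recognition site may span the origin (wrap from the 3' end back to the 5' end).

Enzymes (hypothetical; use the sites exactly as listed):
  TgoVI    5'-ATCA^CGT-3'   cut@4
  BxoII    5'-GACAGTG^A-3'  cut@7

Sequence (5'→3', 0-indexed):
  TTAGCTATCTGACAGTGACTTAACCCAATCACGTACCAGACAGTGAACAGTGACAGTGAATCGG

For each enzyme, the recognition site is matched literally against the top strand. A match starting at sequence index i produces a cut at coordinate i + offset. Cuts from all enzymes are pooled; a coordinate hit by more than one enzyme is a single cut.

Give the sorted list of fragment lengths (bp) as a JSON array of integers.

[13,14,14,23]

Per-enzyme occurrences:
  TgoVI (ATCACGT, off=4): starts [27] → cuts [31]
  BxoII (GACAGTGA, off=7): starts [10, 38, 51] → cuts [17, 45, 58]

Pooled cuts: [17, 31, 45, 58]

Fragment lengths:
  17→31: 14 bp
  31→45: 14 bp
  45→58: 13 bp
  58→17 (wrap): 64-58+17 = 23 bp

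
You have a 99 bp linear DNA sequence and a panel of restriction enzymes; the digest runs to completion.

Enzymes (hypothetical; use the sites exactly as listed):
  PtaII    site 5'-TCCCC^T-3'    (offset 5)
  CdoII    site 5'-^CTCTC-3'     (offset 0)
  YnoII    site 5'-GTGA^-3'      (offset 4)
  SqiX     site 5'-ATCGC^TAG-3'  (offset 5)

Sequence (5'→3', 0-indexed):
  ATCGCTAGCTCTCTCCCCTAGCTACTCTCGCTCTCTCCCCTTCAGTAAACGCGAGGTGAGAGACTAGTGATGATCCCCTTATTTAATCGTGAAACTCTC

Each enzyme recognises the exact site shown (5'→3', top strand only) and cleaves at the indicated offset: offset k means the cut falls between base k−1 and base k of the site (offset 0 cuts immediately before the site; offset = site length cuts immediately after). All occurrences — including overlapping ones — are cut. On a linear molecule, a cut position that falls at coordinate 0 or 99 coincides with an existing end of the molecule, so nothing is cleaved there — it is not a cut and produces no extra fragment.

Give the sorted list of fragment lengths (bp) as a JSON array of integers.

Scan for sites:
  PtaII TCCCCT/5: at [13, 35, 73] ⇒ [18, 40, 78]
  CdoII CTCTC/0: at [8, 10, 24, 30, 32, 94] ⇒ [8, 10, 24, 30, 32, 94]
  YnoII GTGA/4: at [55, 66, 88] ⇒ [59, 70, 92]
  SqiX ATCGCTAG/5: at [0] ⇒ [5]

Pooled cuts: [5, 8, 10, 18, 24, 30, 32, 40, 59, 70, 78, 92, 94]

Fragments:
  [0,5): 5 bp
  [5,8): 3 bp
  [8,10): 2 bp
  [10,18): 8 bp
  [18,24): 6 bp
  [24,30): 6 bp
  [30,32): 2 bp
  [32,40): 8 bp
  [40,59): 19 bp
  [59,70): 11 bp
  [70,78): 8 bp
  [78,92): 14 bp
  [92,94): 2 bp
  [94,99): 5 bp

[2,2,2,3,5,5,6,6,8,8,8,11,14,19]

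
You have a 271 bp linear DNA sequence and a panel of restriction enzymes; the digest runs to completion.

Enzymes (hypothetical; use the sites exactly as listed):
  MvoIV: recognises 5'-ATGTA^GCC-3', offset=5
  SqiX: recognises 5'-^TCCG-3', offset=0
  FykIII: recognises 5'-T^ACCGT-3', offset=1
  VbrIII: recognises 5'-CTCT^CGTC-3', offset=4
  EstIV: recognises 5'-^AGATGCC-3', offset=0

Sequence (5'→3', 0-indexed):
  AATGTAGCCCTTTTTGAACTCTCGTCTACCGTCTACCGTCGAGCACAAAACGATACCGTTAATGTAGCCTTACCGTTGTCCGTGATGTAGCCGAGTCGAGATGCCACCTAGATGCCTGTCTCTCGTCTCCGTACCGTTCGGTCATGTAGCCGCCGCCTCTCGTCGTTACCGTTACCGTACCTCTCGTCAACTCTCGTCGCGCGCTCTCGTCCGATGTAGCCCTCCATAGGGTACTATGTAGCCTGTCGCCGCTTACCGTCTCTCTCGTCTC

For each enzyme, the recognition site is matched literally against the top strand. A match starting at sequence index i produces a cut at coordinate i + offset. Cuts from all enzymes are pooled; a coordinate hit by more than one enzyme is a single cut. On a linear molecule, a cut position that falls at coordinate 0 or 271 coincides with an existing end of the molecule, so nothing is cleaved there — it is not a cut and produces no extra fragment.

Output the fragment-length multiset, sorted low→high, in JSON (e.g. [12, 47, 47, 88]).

[2,4,5,5,5,6,6,6,7,7,7,9,9,10,11,11,11,11,12,12,13,14,14,16,16,20,22]

Per-enzyme occurrences:
  MvoIV ATGTAGCC/5: at [1, 61, 84, 143, 213, 235] ⇒ [6, 66, 89, 148, 218, 240]
  SqiX TCCG/0: at [78, 127, 209] ⇒ [78, 127, 209]
  FykIII TACCGT/1: at [26, 33, 53, 70, 131, 166, 172, 253] ⇒ [27, 34, 54, 71, 132, 167, 173, 254]
  VbrIII CTCTCGTC/4: at [18, 119, 156, 180, 190, 203, 261] ⇒ [22, 123, 160, 184, 194, 207, 265]
  EstIV AGATGCC/0: at [98, 109] ⇒ [98, 109]

All cut coordinates (distinct, sorted): [6, 22, 27, 34, 54, 66, 71, 78, 89, 98, 109, 123, 127, 132, 148, 160, 167, 173, 184, 194, 207, 209, 218, 240, 254, 265]

Fragment lengths:
  [0,6): 6 bp
  [6,22): 16 bp
  [22,27): 5 bp
  [27,34): 7 bp
  [34,54): 20 bp
  [54,66): 12 bp
  [66,71): 5 bp
  [71,78): 7 bp
  [78,89): 11 bp
  [89,98): 9 bp
  [98,109): 11 bp
  [109,123): 14 bp
  [123,127): 4 bp
  [127,132): 5 bp
  [132,148): 16 bp
  [148,160): 12 bp
  [160,167): 7 bp
  [167,173): 6 bp
  [173,184): 11 bp
  [184,194): 10 bp
  [194,207): 13 bp
  [207,209): 2 bp
  [209,218): 9 bp
  [218,240): 22 bp
  [240,254): 14 bp
  [254,265): 11 bp
  [265,271): 6 bp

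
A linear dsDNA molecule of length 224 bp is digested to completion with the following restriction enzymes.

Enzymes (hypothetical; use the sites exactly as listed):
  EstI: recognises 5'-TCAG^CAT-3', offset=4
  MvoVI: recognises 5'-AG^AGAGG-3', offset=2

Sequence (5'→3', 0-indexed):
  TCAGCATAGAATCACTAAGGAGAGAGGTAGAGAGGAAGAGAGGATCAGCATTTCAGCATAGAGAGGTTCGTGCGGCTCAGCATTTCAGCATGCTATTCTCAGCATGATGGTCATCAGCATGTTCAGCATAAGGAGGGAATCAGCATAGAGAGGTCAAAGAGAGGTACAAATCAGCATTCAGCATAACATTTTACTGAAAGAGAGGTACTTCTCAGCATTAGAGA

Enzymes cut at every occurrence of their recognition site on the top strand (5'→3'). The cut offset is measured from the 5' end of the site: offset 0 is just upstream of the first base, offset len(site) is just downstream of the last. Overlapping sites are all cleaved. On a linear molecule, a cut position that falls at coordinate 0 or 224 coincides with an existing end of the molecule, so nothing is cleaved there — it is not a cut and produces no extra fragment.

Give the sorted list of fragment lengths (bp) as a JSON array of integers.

[4,5,5,7,8,8,8,8,9,9,10,11,14,15,15,15,17,18,19,19]

Scan for sites:
  EstI (TCAGCAT, off=4): starts [0, 44, 52, 76, 84, 98, 113, 122, 139, 170, 177, 211] → cuts [4, 48, 56, 80, 88, 102, 117, 126, 143, 174, 181, 215]
  MvoVI (AGAGAGG, off=2): starts [20, 28, 36, 59, 146, 157, 198] → cuts [22, 30, 38, 61, 148, 159, 200]

Pooled cuts: [4, 22, 30, 38, 48, 56, 61, 80, 88, 102, 117, 126, 143, 148, 159, 174, 181, 200, 215]

Fragment lengths:
  [0,4): 4 bp
  [4,22): 18 bp
  [22,30): 8 bp
  [30,38): 8 bp
  [38,48): 10 bp
  [48,56): 8 bp
  [56,61): 5 bp
  [61,80): 19 bp
  [80,88): 8 bp
  [88,102): 14 bp
  [102,117): 15 bp
  [117,126): 9 bp
  [126,143): 17 bp
  [143,148): 5 bp
  [148,159): 11 bp
  [159,174): 15 bp
  [174,181): 7 bp
  [181,200): 19 bp
  [200,215): 15 bp
  [215,224): 9 bp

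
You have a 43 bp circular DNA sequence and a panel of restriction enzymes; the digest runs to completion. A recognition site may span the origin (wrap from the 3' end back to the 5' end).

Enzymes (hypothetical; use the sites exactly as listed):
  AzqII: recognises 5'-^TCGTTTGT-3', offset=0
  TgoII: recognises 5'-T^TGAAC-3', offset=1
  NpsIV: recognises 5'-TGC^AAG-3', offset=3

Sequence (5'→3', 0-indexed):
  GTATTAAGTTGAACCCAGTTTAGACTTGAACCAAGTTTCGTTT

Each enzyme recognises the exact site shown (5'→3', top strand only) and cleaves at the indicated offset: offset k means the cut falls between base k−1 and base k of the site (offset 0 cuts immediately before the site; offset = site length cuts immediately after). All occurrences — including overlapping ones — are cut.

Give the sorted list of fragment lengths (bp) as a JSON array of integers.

[11,15,17]

Per-enzyme occurrences:
  AzqII TCGTTTGT/0: at [37] ⇒ [37]
  TgoII TTGAAC/1: at [8, 25] ⇒ [9, 26]
  NpsIV (TGCAAG, off=3): no sites

Pooled cuts: [9, 26, 37]

Fragment lengths:
  9→26: 17 bp
  26→37: 11 bp
  37→9 (wrap): 43-37+9 = 15 bp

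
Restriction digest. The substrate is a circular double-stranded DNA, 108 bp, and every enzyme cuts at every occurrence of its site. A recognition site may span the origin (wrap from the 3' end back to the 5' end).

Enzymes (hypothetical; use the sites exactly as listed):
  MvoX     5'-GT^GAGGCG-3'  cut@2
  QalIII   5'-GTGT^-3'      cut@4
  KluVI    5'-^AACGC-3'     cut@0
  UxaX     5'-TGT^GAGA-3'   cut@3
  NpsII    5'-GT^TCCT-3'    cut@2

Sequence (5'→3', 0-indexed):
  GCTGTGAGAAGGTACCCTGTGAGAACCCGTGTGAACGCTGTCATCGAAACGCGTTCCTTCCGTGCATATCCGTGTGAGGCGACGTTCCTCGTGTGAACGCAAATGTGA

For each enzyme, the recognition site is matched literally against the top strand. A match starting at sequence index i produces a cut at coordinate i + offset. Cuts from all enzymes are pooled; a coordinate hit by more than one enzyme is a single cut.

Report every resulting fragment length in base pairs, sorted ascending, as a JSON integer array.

[1,1,7,9,10,12,14,15,18,21]

Per-enzyme occurrences:
  MvoX (GTGAGGCG, off=2): starts [73] → cuts [75]
  QalIII (GTGT, off=4): starts [28, 71, 90] → cuts [32, 75, 94]
  KluVI (AACGC, off=0): starts [33, 47, 95] → cuts [33, 47, 95]
  UxaX (TGTGAGA, off=3): starts [2, 17] → cuts [5, 20]
  NpsII (GTTCCT, off=2): starts [52, 83] → cuts [54, 85]

Pooled cuts: [5, 20, 32, 33, 47, 54, 75, 85, 94, 95]

Fragments:
  5→20: 15 bp
  20→32: 12 bp
  32→33: 1 bp
  33→47: 14 bp
  47→54: 7 bp
  54→75: 21 bp
  75→85: 10 bp
  85→94: 9 bp
  94→95: 1 bp
  95→5 (wrap): 108-95+5 = 18 bp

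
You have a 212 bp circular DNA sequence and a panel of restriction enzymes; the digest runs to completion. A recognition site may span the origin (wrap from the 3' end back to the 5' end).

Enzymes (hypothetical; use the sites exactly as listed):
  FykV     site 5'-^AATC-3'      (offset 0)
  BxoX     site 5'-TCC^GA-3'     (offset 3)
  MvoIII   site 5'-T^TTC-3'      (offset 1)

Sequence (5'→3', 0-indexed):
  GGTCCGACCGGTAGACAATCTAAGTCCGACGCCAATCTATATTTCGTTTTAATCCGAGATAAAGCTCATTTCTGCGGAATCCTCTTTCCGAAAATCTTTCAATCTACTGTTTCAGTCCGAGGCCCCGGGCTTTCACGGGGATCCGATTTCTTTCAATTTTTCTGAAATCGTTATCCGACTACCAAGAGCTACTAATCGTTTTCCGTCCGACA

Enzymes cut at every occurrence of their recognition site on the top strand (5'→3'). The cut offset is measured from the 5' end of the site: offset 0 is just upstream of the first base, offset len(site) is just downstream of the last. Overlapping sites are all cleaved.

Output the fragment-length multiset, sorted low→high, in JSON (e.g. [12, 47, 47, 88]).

[3,3,3,4,4,5,5,6,6,7,8,8,8,8,8,8,9,9,10,11,11,11,13,13,14,17]

Scan for sites:
  FykV (AATC, off=0): starts [16, 33, 50, 77, 92, 100, 165, 193] → cuts [16, 33, 50, 77, 92, 100, 165, 193]
  BxoX (TCCGA, off=3): starts [2, 24, 52, 86, 115, 141, 173, 205] → cuts [5, 27, 55, 89, 118, 144, 176, 208]
  MvoIII (TTTC, off=1): starts [41, 68, 84, 96, 109, 130, 146, 150, 158, 199] → cuts [42, 69, 85, 97, 110, 131, 147, 151, 159, 200]

Pooled cuts: [5, 16, 27, 33, 42, 50, 55, 69, 77, 85, 89, 92, 97, 100, 110, 118, 131, 144, 147, 151, 159, 165, 176, 193, 200, 208]

Fragment lengths:
  5→16: 11 bp
  16→27: 11 bp
  27→33: 6 bp
  33→42: 9 bp
  42→50: 8 bp
  50→55: 5 bp
  55→69: 14 bp
  69→77: 8 bp
  77→85: 8 bp
  85→89: 4 bp
  89→92: 3 bp
  92→97: 5 bp
  97→100: 3 bp
  100→110: 10 bp
  110→118: 8 bp
  118→131: 13 bp
  131→144: 13 bp
  144→147: 3 bp
  147→151: 4 bp
  151→159: 8 bp
  159→165: 6 bp
  165→176: 11 bp
  176→193: 17 bp
  193→200: 7 bp
  200→208: 8 bp
  208→5 (wrap): 212-208+5 = 9 bp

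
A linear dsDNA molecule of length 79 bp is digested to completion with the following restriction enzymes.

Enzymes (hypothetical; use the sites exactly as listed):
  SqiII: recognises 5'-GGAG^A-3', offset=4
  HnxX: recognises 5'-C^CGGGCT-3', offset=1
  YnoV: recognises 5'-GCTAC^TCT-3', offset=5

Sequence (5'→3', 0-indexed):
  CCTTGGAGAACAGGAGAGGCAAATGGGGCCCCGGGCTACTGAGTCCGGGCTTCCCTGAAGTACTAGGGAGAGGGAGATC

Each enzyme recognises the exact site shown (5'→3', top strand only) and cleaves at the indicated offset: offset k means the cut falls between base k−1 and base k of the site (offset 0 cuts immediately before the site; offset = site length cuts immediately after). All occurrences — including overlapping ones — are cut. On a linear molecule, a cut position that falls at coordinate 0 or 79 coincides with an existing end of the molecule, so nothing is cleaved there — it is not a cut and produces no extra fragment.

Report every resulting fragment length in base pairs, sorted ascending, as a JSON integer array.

Site scan:
  SqiII GGAGA/4: at [4, 12, 66, 72] ⇒ [8, 16, 70, 76]
  HnxX CCGGGCT/1: at [30, 44] ⇒ [31, 45]
  YnoV (GCTACTCT, off=5): no sites

Pooled cuts: [8, 16, 31, 45, 70, 76]

Fragment lengths:
  [0,8): 8 bp
  [8,16): 8 bp
  [16,31): 15 bp
  [31,45): 14 bp
  [45,70): 25 bp
  [70,76): 6 bp
  [76,79): 3 bp

[3,6,8,8,14,15,25]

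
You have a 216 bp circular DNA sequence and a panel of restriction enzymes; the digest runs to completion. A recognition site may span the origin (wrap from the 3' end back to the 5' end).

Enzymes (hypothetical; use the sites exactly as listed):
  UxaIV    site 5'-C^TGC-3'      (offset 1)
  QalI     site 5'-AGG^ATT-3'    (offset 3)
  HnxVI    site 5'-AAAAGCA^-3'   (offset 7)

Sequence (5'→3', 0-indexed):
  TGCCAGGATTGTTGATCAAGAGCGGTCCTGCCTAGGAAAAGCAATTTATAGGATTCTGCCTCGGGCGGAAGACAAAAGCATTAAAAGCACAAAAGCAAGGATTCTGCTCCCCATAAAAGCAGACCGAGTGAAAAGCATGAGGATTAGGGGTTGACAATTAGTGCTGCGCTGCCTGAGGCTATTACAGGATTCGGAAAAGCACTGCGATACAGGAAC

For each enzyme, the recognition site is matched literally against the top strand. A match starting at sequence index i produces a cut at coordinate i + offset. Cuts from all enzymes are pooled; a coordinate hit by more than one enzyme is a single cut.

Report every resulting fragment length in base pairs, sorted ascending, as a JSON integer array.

[1,3,4,4,5,5,7,8,9,9,13,14,15,16,17,19,21,22,24]

Scan for sites:
  UxaIV (CTGC, off=1): starts [27, 55, 103, 163, 168, 201, 215] → cuts [0, 28, 56, 104, 164, 169, 202]
  QalI (AGGATT, off=3): starts [4, 49, 97, 139, 185] → cuts [7, 52, 100, 142, 188]
  HnxVI (AAAAGCA, off=7): starts [36, 73, 82, 90, 114, 130, 194] → cuts [43, 80, 89, 97, 121, 137, 201]

Pooled cuts: [0, 7, 28, 43, 52, 56, 80, 89, 97, 100, 104, 121, 137, 142, 164, 169, 188, 201, 202]

Fragments:
  0→7: 7 bp
  7→28: 21 bp
  28→43: 15 bp
  43→52: 9 bp
  52→56: 4 bp
  56→80: 24 bp
  80→89: 9 bp
  89→97: 8 bp
  97→100: 3 bp
  100→104: 4 bp
  104→121: 17 bp
  121→137: 16 bp
  137→142: 5 bp
  142→164: 22 bp
  164→169: 5 bp
  169→188: 19 bp
  188→201: 13 bp
  201→202: 1 bp
  202→0 (wrap): 216-202+0 = 14 bp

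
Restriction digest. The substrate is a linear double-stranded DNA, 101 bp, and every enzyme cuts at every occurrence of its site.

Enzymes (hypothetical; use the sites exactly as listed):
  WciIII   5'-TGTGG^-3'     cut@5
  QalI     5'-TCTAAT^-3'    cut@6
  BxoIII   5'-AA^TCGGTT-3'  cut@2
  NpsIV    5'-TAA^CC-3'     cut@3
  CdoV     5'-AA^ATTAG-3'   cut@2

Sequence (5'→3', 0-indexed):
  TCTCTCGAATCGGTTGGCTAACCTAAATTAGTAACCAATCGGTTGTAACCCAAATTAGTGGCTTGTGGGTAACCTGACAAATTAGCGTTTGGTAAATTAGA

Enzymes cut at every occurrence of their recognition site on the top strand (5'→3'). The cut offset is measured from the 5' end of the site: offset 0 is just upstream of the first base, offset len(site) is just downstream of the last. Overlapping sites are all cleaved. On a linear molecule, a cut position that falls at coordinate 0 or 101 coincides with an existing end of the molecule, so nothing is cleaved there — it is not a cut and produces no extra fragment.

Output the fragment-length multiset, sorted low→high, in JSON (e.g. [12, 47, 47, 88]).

[4,4,5,5,6,8,8,9,10,12,15,15]

Site scan:
  WciIII TGTGG/5: at [63] ⇒ [68]
  QalI (TCTAAT, off=6): no sites
  BxoIII AATCGGTT/2: at [7, 36] ⇒ [9, 38]
  NpsIV TAACC/3: at [18, 31, 45, 69] ⇒ [21, 34, 48, 72]
  CdoV AAATTAG/2: at [24, 51, 78, 93] ⇒ [26, 53, 80, 95]

Pooled cuts: [9, 21, 26, 34, 38, 48, 53, 68, 72, 80, 95]

Fragment lengths:
  [0,9): 9 bp
  [9,21): 12 bp
  [21,26): 5 bp
  [26,34): 8 bp
  [34,38): 4 bp
  [38,48): 10 bp
  [48,53): 5 bp
  [53,68): 15 bp
  [68,72): 4 bp
  [72,80): 8 bp
  [80,95): 15 bp
  [95,101): 6 bp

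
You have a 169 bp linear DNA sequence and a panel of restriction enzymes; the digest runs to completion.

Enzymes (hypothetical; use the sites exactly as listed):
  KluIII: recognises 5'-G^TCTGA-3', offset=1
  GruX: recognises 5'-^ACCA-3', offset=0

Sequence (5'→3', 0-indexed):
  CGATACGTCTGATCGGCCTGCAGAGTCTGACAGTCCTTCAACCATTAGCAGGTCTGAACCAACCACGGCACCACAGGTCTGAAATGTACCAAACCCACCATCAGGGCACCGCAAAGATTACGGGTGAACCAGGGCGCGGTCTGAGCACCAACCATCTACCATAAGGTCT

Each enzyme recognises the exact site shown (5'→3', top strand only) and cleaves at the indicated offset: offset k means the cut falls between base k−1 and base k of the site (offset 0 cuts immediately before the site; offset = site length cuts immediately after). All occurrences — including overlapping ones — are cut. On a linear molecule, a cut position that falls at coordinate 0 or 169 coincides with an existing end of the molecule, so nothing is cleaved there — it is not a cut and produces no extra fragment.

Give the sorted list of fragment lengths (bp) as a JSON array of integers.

Site scan:
  KluIII GTCTGA/1: at [6, 24, 51, 76, 138] ⇒ [7, 25, 52, 77, 139]
  GruX ACCA/0: at [40, 57, 61, 69, 87, 96, 127, 146, 150, 157] ⇒ [40, 57, 61, 69, 87, 96, 127, 146, 150, 157]

All cut coordinates (distinct, sorted): [7, 25, 40, 52, 57, 61, 69, 77, 87, 96, 127, 139, 146, 150, 157]

Fragments:
  [0,7): 7 bp
  [7,25): 18 bp
  [25,40): 15 bp
  [40,52): 12 bp
  [52,57): 5 bp
  [57,61): 4 bp
  [61,69): 8 bp
  [69,77): 8 bp
  [77,87): 10 bp
  [87,96): 9 bp
  [96,127): 31 bp
  [127,139): 12 bp
  [139,146): 7 bp
  [146,150): 4 bp
  [150,157): 7 bp
  [157,169): 12 bp

[4,4,5,7,7,7,8,8,9,10,12,12,12,15,18,31]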